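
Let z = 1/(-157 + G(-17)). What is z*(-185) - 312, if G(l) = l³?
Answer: -316331/1014 ≈ -311.96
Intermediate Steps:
z = -1/5070 (z = 1/(-157 + (-17)³) = 1/(-157 - 4913) = 1/(-5070) = -1/5070 ≈ -0.00019724)
z*(-185) - 312 = -1/5070*(-185) - 312 = 37/1014 - 312 = -316331/1014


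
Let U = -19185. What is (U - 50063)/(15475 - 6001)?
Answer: -34624/4737 ≈ -7.3093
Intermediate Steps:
(U - 50063)/(15475 - 6001) = (-19185 - 50063)/(15475 - 6001) = -69248/9474 = -69248*1/9474 = -34624/4737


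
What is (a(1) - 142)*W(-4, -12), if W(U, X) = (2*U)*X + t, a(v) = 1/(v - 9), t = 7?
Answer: -117111/8 ≈ -14639.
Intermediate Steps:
a(v) = 1/(-9 + v)
W(U, X) = 7 + 2*U*X (W(U, X) = (2*U)*X + 7 = 2*U*X + 7 = 7 + 2*U*X)
(a(1) - 142)*W(-4, -12) = (1/(-9 + 1) - 142)*(7 + 2*(-4)*(-12)) = (1/(-8) - 142)*(7 + 96) = (-⅛ - 142)*103 = -1137/8*103 = -117111/8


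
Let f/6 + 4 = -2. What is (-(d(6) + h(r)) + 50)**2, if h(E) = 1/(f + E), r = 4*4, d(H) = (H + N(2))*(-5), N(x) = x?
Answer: 3243601/400 ≈ 8109.0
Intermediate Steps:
f = -36 (f = -24 + 6*(-2) = -24 - 12 = -36)
d(H) = -10 - 5*H (d(H) = (H + 2)*(-5) = (2 + H)*(-5) = -10 - 5*H)
r = 16
h(E) = 1/(-36 + E)
(-(d(6) + h(r)) + 50)**2 = (-((-10 - 5*6) + 1/(-36 + 16)) + 50)**2 = (-((-10 - 30) + 1/(-20)) + 50)**2 = (-(-40 - 1/20) + 50)**2 = (-1*(-801/20) + 50)**2 = (801/20 + 50)**2 = (1801/20)**2 = 3243601/400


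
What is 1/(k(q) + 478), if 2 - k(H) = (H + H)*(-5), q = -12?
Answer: 1/360 ≈ 0.0027778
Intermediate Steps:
k(H) = 2 + 10*H (k(H) = 2 - (H + H)*(-5) = 2 - 2*H*(-5) = 2 - (-10)*H = 2 + 10*H)
1/(k(q) + 478) = 1/((2 + 10*(-12)) + 478) = 1/((2 - 120) + 478) = 1/(-118 + 478) = 1/360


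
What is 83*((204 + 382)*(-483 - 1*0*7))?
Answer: -23492154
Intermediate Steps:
83*((204 + 382)*(-483 - 1*0*7)) = 83*(586*(-483 + 0*7)) = 83*(586*(-483 + 0)) = 83*(586*(-483)) = 83*(-283038) = -23492154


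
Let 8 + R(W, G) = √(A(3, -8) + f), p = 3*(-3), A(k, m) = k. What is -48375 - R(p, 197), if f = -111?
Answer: -48367 - 6*I*√3 ≈ -48367.0 - 10.392*I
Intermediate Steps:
p = -9
R(W, G) = -8 + 6*I*√3 (R(W, G) = -8 + √(3 - 111) = -8 + √(-108) = -8 + 6*I*√3)
-48375 - R(p, 197) = -48375 - (-8 + 6*I*√3) = -48375 + (8 - 6*I*√3) = -48367 - 6*I*√3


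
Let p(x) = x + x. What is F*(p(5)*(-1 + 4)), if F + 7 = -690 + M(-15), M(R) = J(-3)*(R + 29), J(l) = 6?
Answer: -18390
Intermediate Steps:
p(x) = 2*x
M(R) = 174 + 6*R (M(R) = 6*(R + 29) = 6*(29 + R) = 174 + 6*R)
F = -613 (F = -7 + (-690 + (174 + 6*(-15))) = -7 + (-690 + (174 - 90)) = -7 + (-690 + 84) = -7 - 606 = -613)
F*(p(5)*(-1 + 4)) = -613*2*5*(-1 + 4) = -6130*3 = -613*30 = -18390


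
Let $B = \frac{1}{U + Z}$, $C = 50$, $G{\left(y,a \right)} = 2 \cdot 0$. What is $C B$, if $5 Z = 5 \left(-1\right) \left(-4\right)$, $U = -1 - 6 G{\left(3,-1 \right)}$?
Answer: $\frac{50}{3} \approx 16.667$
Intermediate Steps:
$G{\left(y,a \right)} = 0$
$U = -1$ ($U = -1 - 0 = -1 + 0 = -1$)
$Z = 4$ ($Z = \frac{5 \left(-1\right) \left(-4\right)}{5} = \frac{\left(-5\right) \left(-4\right)}{5} = \frac{1}{5} \cdot 20 = 4$)
$B = \frac{1}{3}$ ($B = \frac{1}{-1 + 4} = \frac{1}{3} \approx 0.33333$)
$C B = 50 \cdot \frac{1}{3} = \frac{50}{3}$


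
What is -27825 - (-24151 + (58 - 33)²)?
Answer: -4299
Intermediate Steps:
-27825 - (-24151 + (58 - 33)²) = -27825 - (-24151 + 25²) = -27825 - (-24151 + 625) = -27825 - 1*(-23526) = -27825 + 23526 = -4299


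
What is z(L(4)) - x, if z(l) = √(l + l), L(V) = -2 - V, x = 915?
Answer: -915 + 2*I*√3 ≈ -915.0 + 3.4641*I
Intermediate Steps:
z(l) = √2*√l (z(l) = √(2*l) = √2*√l)
z(L(4)) - x = √2*√(-2 - 1*4) - 1*915 = √2*√(-2 - 4) - 915 = √2*√(-6) - 915 = √2*(I*√6) - 915 = 2*I*√3 - 915 = -915 + 2*I*√3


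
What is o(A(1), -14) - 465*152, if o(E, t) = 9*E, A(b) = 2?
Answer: -70662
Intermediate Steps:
o(A(1), -14) - 465*152 = 9*2 - 465*152 = 18 - 70680 = -70662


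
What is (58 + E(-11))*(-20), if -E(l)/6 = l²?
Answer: 13360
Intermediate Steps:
E(l) = -6*l²
(58 + E(-11))*(-20) = (58 - 6*(-11)²)*(-20) = (58 - 6*121)*(-20) = (58 - 726)*(-20) = -668*(-20) = 13360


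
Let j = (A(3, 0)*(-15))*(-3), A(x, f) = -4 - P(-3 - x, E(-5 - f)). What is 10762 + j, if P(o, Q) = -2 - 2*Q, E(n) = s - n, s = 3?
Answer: 11392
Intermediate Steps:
E(n) = 3 - n
A(x, f) = 14 + 2*f (A(x, f) = -4 - (-2 - 2*(3 - (-5 - f))) = -4 - (-2 - 2*(3 + (5 + f))) = -4 - (-2 - 2*(8 + f)) = -4 - (-2 + (-16 - 2*f)) = -4 - (-18 - 2*f) = -4 + (18 + 2*f) = 14 + 2*f)
j = 630 (j = ((14 + 2*0)*(-15))*(-3) = ((14 + 0)*(-15))*(-3) = (14*(-15))*(-3) = -210*(-3) = 630)
10762 + j = 10762 + 630 = 11392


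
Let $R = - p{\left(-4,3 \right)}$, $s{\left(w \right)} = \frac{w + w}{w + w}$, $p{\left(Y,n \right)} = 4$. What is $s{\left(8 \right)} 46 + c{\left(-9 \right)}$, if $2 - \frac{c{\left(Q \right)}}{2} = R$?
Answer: $58$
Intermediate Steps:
$s{\left(w \right)} = 1$ ($s{\left(w \right)} = \frac{2 w}{2 w} = 2 w \frac{1}{2 w} = 1$)
$R = -4$ ($R = \left(-1\right) 4 = -4$)
$c{\left(Q \right)} = 12$ ($c{\left(Q \right)} = 4 - -8 = 4 + 8 = 12$)
$s{\left(8 \right)} 46 + c{\left(-9 \right)} = 1 \cdot 46 + 12 = 46 + 12 = 58$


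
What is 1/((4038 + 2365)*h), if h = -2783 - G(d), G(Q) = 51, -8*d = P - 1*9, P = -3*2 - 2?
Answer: -1/18146102 ≈ -5.5108e-8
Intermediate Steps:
P = -8 (P = -6 - 2 = -8)
d = 17/8 (d = -(-8 - 1*9)/8 = -(-8 - 9)/8 = -⅛*(-17) = 17/8 ≈ 2.1250)
h = -2834 (h = -2783 - 1*51 = -2783 - 51 = -2834)
1/((4038 + 2365)*h) = 1/((4038 + 2365)*(-2834)) = -1/2834/6403 = (1/6403)*(-1/2834) = -1/18146102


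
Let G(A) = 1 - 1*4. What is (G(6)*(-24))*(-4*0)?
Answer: 0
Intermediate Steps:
G(A) = -3 (G(A) = 1 - 4 = -3)
(G(6)*(-24))*(-4*0) = (-3*(-24))*(-4*0) = 72*0 = 0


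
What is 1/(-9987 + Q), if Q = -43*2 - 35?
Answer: -1/10108 ≈ -9.8931e-5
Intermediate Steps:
Q = -121 (Q = -86 - 35 = -121)
1/(-9987 + Q) = 1/(-9987 - 121) = 1/(-10108) = -1/10108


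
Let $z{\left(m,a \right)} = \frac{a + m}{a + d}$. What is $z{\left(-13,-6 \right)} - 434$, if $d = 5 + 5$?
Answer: $- \frac{1755}{4} \approx -438.75$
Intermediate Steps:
$d = 10$
$z{\left(m,a \right)} = \frac{a + m}{10 + a}$ ($z{\left(m,a \right)} = \frac{a + m}{a + 10} = \frac{a + m}{10 + a}$)
$z{\left(-13,-6 \right)} - 434 = \frac{-6 - 13}{10 - 6} - 434 = \frac{1}{4} \left(-19\right) - 434 = - \frac{19}{4} - 434 = - \frac{1755}{4}$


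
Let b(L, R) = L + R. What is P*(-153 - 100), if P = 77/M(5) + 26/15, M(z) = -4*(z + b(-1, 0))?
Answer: 186967/240 ≈ 779.03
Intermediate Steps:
M(z) = 4 - 4*z (M(z) = -4*(z + (-1 + 0)) = -4*(z - 1) = -4*(-1 + z) = 4 - 4*z)
P = -739/240 (P = 77/(4 - 4*5) + 26/15 = 77/(4 - 20) + 26*(1/15) = 77/(-16) + 26/15 = 77*(-1/16) + 26/15 = -77/16 + 26/15 = -739/240 ≈ -3.0792)
P*(-153 - 100) = -739*(-153 - 100)/240 = -739/240*(-253) = 186967/240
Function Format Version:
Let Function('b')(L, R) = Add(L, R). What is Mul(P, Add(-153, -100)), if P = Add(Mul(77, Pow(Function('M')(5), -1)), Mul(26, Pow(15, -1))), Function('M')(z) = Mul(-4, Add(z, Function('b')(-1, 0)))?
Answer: Rational(186967, 240) ≈ 779.03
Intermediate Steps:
Function('M')(z) = Add(4, Mul(-4, z)) (Function('M')(z) = Mul(-4, Add(z, Add(-1, 0))) = Mul(-4, Add(z, -1)) = Mul(-4, Add(-1, z)) = Add(4, Mul(-4, z)))
P = Rational(-739, 240) (P = Add(Mul(77, Pow(Add(4, Mul(-4, 5)), -1)), Mul(26, Pow(15, -1))) = Add(Mul(77, Pow(Add(4, -20), -1)), Mul(26, Rational(1, 15))) = Add(Mul(77, Pow(-16, -1)), Rational(26, 15)) = Add(Mul(77, Rational(-1, 16)), Rational(26, 15)) = Add(Rational(-77, 16), Rational(26, 15)) = Rational(-739, 240) ≈ -3.0792)
Mul(P, Add(-153, -100)) = Mul(Rational(-739, 240), Add(-153, -100)) = Mul(Rational(-739, 240), -253) = Rational(186967, 240)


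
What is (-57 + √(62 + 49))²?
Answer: (57 - √111)² ≈ 2158.9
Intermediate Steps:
(-57 + √(62 + 49))² = (-57 + √111)²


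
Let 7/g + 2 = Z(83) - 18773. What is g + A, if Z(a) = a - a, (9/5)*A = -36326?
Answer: -3410103313/168975 ≈ -20181.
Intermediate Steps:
A = -181630/9 (A = (5/9)*(-36326) = -181630/9 ≈ -20181.)
Z(a) = 0
g = -7/18775 (g = 7/(-2 + (0 - 18773)) = 7/(-2 - 18773) = 7/(-18775) = 7*(-1/18775) = -7/18775 ≈ -0.00037284)
g + A = -7/18775 - 181630/9 = -3410103313/168975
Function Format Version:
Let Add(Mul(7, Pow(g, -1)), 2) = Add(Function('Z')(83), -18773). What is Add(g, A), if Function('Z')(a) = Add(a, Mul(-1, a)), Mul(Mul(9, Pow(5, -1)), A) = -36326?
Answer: Rational(-3410103313, 168975) ≈ -20181.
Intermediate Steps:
A = Rational(-181630, 9) (A = Mul(Rational(5, 9), -36326) = Rational(-181630, 9) ≈ -20181.)
Function('Z')(a) = 0
g = Rational(-7, 18775) (g = Mul(7, Pow(Add(-2, Add(0, -18773)), -1)) = Mul(7, Pow(Add(-2, -18773), -1)) = Mul(7, Pow(-18775, -1)) = Mul(7, Rational(-1, 18775)) = Rational(-7, 18775) ≈ -0.00037284)
Add(g, A) = Add(Rational(-7, 18775), Rational(-181630, 9)) = Rational(-3410103313, 168975)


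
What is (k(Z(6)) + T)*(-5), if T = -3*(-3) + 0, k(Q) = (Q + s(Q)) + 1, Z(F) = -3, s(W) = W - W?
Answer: -35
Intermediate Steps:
s(W) = 0
k(Q) = 1 + Q (k(Q) = (Q + 0) + 1 = Q + 1 = 1 + Q)
T = 9 (T = 9 + 0 = 9)
(k(Z(6)) + T)*(-5) = ((1 - 3) + 9)*(-5) = (-2 + 9)*(-5) = 7*(-5) = -35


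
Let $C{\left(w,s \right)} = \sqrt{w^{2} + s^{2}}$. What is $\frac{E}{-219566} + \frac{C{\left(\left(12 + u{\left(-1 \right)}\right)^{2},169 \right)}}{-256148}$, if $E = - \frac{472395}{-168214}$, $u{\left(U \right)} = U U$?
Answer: $- \frac{472395}{36934075124} - \frac{169 \sqrt{2}}{256148} \approx -0.00094585$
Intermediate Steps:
$u{\left(U \right)} = U^{2}$
$E = \frac{472395}{168214}$ ($E = \left(-472395\right) \left(- \frac{1}{168214}\right) = \frac{472395}{168214} \approx 2.8083$)
$C{\left(w,s \right)} = \sqrt{s^{2} + w^{2}}$
$\frac{E}{-219566} + \frac{C{\left(\left(12 + u{\left(-1 \right)}\right)^{2},169 \right)}}{-256148} = \frac{472395}{168214 \left(-219566\right)} + \frac{\sqrt{169^{2} + \left(\left(12 + \left(-1\right)^{2}\right)^{2}\right)^{2}}}{-256148} = \frac{472395}{168214} \left(- \frac{1}{219566}\right) + \sqrt{28561 + \left(\left(12 + 1\right)^{2}\right)^{2}} \left(- \frac{1}{256148}\right) = - \frac{472395}{36934075124} + \sqrt{28561 + \left(13^{2}\right)^{2}} \left(- \frac{1}{256148}\right) = - \frac{472395}{36934075124} + \sqrt{28561 + 169^{2}} \left(- \frac{1}{256148}\right) = - \frac{472395}{36934075124} + \sqrt{28561 + 28561} \left(- \frac{1}{256148}\right) = - \frac{472395}{36934075124} + \sqrt{57122} \left(- \frac{1}{256148}\right) = - \frac{472395}{36934075124} + 169 \sqrt{2} \left(- \frac{1}{256148}\right) = - \frac{472395}{36934075124} - \frac{169 \sqrt{2}}{256148}$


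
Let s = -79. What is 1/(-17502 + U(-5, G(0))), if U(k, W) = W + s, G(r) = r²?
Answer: -1/17581 ≈ -5.6880e-5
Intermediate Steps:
U(k, W) = -79 + W (U(k, W) = W - 79 = -79 + W)
1/(-17502 + U(-5, G(0))) = 1/(-17502 + (-79 + 0²)) = 1/(-17502 + (-79 + 0)) = 1/(-17502 - 79) = 1/(-17581) = -1/17581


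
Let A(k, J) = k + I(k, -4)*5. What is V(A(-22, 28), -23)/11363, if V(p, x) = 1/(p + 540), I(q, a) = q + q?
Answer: 1/3386174 ≈ 2.9532e-7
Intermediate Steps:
I(q, a) = 2*q
A(k, J) = 11*k (A(k, J) = k + (2*k)*5 = k + 10*k = 11*k)
V(p, x) = 1/(540 + p)
V(A(-22, 28), -23)/11363 = 1/((540 + 11*(-22))*11363) = (1/11363)/(540 - 242) = (1/11363)/298 = (1/298)*(1/11363) = 1/3386174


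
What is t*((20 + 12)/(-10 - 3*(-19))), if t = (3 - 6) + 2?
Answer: -32/47 ≈ -0.68085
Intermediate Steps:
t = -1 (t = -3 + 2 = -1)
t*((20 + 12)/(-10 - 3*(-19))) = -(20 + 12)/(-10 - 3*(-19)) = -32/(-10 + 57) = -32/47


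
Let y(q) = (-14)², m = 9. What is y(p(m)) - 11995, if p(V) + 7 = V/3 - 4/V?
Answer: -11799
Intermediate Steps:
p(V) = -7 - 4/V + V/3 (p(V) = -7 + (V/3 - 4/V) = -7 + (-4/V + V/3) = -7 - 4/V + V/3)
y(q) = 196
y(p(m)) - 11995 = 196 - 11995 = -11799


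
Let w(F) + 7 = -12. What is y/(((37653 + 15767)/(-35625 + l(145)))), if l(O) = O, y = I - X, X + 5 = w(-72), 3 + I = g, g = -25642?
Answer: 45451654/2671 ≈ 17017.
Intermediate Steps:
I = -25645 (I = -3 - 25642 = -25645)
w(F) = -19 (w(F) = -7 - 12 = -19)
X = -24 (X = -5 - 19 = -24)
y = -25621 (y = -25645 - 1*(-24) = -25645 + 24 = -25621)
y/(((37653 + 15767)/(-35625 + l(145)))) = -25621*(-35625 + 145)/(37653 + 15767) = -25621/(53420/(-35480)) = -25621/(53420*(-1/35480)) = -25621/(-2671/1774) = -25621*(-1774/2671) = 45451654/2671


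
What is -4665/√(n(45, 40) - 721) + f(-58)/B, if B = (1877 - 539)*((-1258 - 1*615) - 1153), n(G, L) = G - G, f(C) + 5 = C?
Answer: 21/1349596 + 4665*I*√721/721 ≈ 1.556e-5 + 173.73*I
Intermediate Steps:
f(C) = -5 + C
n(G, L) = 0
B = -4048788 (B = 1338*((-1258 - 615) - 1153) = 1338*(-1873 - 1153) = 1338*(-3026) = -4048788)
-4665/√(n(45, 40) - 721) + f(-58)/B = -4665/√(0 - 721) + (-5 - 58)/(-4048788) = -4665*(-I*√721/721) - 63*(-1/4048788) = -4665*(-I*√721/721) + 21/1349596 = -(-4665)*I*√721/721 + 21/1349596 = 4665*I*√721/721 + 21/1349596 = 21/1349596 + 4665*I*√721/721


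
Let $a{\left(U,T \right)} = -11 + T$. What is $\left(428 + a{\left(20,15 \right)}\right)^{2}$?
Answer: $186624$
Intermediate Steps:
$\left(428 + a{\left(20,15 \right)}\right)^{2} = \left(428 + \left(-11 + 15\right)\right)^{2} = \left(428 + 4\right)^{2} = 432^{2} = 186624$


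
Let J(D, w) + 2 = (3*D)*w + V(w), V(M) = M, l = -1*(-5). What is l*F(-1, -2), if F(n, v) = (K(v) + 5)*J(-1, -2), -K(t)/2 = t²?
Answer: -30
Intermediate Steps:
l = 5
J(D, w) = -2 + w + 3*D*w (J(D, w) = -2 + ((3*D)*w + w) = -2 + (3*D*w + w) = -2 + (w + 3*D*w) = -2 + w + 3*D*w)
K(t) = -2*t²
F(n, v) = 10 - 4*v² (F(n, v) = (-2*v² + 5)*(-2 - 2 + 3*(-1)*(-2)) = (5 - 2*v²)*(-2 - 2 + 6) = (5 - 2*v²)*2 = 10 - 4*v²)
l*F(-1, -2) = 5*(10 - 4*(-2)²) = 5*(10 - 4*4) = 5*(10 - 16) = 5*(-6) = -30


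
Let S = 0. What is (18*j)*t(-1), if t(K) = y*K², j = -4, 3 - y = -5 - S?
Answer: -576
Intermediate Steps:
y = 8 (y = 3 - (-5 - 1*0) = 3 - (-5 + 0) = 3 - 1*(-5) = 3 + 5 = 8)
t(K) = 8*K²
(18*j)*t(-1) = (18*(-4))*(8*(-1)²) = -576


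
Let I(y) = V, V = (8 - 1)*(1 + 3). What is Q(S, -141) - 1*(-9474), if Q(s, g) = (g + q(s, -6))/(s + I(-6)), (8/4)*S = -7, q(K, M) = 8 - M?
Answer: 463972/49 ≈ 9468.8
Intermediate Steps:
S = -7/2 (S = (1/2)*(-7) = -7/2 ≈ -3.5000)
V = 28 (V = 7*4 = 28)
I(y) = 28
Q(s, g) = (14 + g)/(28 + s) (Q(s, g) = (g + (8 - 1*(-6)))/(s + 28) = (g + (8 + 6))/(28 + s) = (g + 14)/(28 + s) = (14 + g)/(28 + s))
Q(S, -141) - 1*(-9474) = (14 - 141)/(28 - 7/2) - 1*(-9474) = -127/(49/2) + 9474 = (2/49)*(-127) + 9474 = -254/49 + 9474 = 463972/49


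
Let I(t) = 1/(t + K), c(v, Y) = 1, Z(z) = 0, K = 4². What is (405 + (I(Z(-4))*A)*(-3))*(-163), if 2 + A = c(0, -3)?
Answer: -1056729/16 ≈ -66046.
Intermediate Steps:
K = 16
A = -1 (A = -2 + 1 = -1)
I(t) = 1/(16 + t) (I(t) = 1/(t + 16) = 1/(16 + t))
(405 + (I(Z(-4))*A)*(-3))*(-163) = (405 + (-1/(16 + 0))*(-3))*(-163) = (405 + (-1/16)*(-3))*(-163) = (405 + ((1/16)*(-1))*(-3))*(-163) = (405 - 1/16*(-3))*(-163) = (405 + 3/16)*(-163) = (6483/16)*(-163) = -1056729/16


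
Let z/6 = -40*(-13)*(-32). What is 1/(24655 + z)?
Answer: -1/75185 ≈ -1.3301e-5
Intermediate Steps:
z = -99840 (z = 6*(-40*(-13)*(-32)) = 6*(520*(-32)) = 6*(-16640) = -99840)
1/(24655 + z) = 1/(24655 - 99840) = 1/(-75185) = -1/75185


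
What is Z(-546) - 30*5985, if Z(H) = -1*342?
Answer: -179892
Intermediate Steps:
Z(H) = -342
Z(-546) - 30*5985 = -342 - 30*5985 = -342 - 1*179550 = -342 - 179550 = -179892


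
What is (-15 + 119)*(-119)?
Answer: -12376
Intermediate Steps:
(-15 + 119)*(-119) = 104*(-119) = -12376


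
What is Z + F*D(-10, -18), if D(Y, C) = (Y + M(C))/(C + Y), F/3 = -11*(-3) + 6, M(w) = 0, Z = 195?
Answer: 3315/14 ≈ 236.79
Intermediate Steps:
F = 117 (F = 3*(-11*(-3) + 6) = 3*(33 + 6) = 3*39 = 117)
D(Y, C) = Y/(C + Y) (D(Y, C) = (Y + 0)/(C + Y) = Y/(C + Y))
Z + F*D(-10, -18) = 195 + 117*(-10/(-18 - 10)) = 195 + 117*(-10/(-28)) = 195 + 117*(-10*(-1/28)) = 195 + 117*(5/14) = 195 + 585/14 = 3315/14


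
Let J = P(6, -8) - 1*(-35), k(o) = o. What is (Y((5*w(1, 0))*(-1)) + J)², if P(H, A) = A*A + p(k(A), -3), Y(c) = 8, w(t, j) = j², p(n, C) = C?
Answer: 10816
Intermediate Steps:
P(H, A) = -3 + A² (P(H, A) = A*A - 3 = A² - 3 = -3 + A²)
J = 96 (J = (-3 + (-8)²) - 1*(-35) = (-3 + 64) + 35 = 61 + 35 = 96)
(Y((5*w(1, 0))*(-1)) + J)² = (8 + 96)² = 104² = 10816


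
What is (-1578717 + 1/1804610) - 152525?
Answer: -3124216625619/1804610 ≈ -1.7312e+6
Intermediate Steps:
(-1578717 + 1/1804610) - 152525 = -2848968485369/1804610 - 152525 = -3124216625619/1804610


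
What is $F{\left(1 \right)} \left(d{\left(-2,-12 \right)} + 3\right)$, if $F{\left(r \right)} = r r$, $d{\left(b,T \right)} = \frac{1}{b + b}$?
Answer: $\frac{11}{4} \approx 2.75$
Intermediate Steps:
$d{\left(b,T \right)} = \frac{1}{2 b}$
$F{\left(r \right)} = r^{2}$
$F{\left(1 \right)} \left(d{\left(-2,-12 \right)} + 3\right) = 1^{2} \left(\frac{1}{2 \left(-2\right)} + 3\right) = 1 \left(\frac{1}{2} \left(- \frac{1}{2}\right) + 3\right) = 1 \left(- \frac{1}{4} + 3\right) = 1 \cdot \frac{11}{4} = \frac{11}{4}$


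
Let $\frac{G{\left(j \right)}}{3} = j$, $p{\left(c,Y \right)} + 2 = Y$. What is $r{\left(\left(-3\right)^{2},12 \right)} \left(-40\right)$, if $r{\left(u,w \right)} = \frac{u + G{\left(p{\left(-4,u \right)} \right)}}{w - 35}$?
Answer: $\frac{1200}{23} \approx 52.174$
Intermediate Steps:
$p{\left(c,Y \right)} = -2 + Y$
$G{\left(j \right)} = 3 j$
$r{\left(u,w \right)} = \frac{-6 + 4 u}{-35 + w}$ ($r{\left(u,w \right)} = \frac{u + 3 \left(-2 + u\right)}{w - 35} = \frac{u + \left(-6 + 3 u\right)}{-35 + w} = \frac{-6 + 4 u}{-35 + w}$)
$r{\left(\left(-3\right)^{2},12 \right)} \left(-40\right) = \frac{2 \left(-3 + 2 \left(-3\right)^{2}\right)}{-35 + 12} \left(-40\right) = \frac{2 \left(-3 + 2 \cdot 9\right)}{-23} \left(-40\right) = 2 \left(- \frac{1}{23}\right) \left(-3 + 18\right) \left(-40\right) = 2 \left(- \frac{1}{23}\right) 15 \left(-40\right) = \left(- \frac{30}{23}\right) \left(-40\right) = \frac{1200}{23}$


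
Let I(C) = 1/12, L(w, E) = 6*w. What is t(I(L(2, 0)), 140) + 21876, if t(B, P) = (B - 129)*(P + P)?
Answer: -42662/3 ≈ -14221.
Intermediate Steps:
I(C) = 1/12
t(B, P) = 2*P*(-129 + B) (t(B, P) = (-129 + B)*(2*P) = 2*P*(-129 + B))
t(I(L(2, 0)), 140) + 21876 = 2*140*(-129 + 1/12) + 21876 = 2*140*(-1547/12) + 21876 = -108290/3 + 21876 = -42662/3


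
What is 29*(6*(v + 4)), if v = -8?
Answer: -696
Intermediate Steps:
29*(6*(v + 4)) = 29*(6*(-8 + 4)) = 29*(6*(-4)) = 29*(-24) = -696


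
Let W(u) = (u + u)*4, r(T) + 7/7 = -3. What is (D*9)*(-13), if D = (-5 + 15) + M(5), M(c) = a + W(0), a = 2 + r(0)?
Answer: -936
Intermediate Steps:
r(T) = -4 (r(T) = -1 - 3 = -4)
W(u) = 8*u (W(u) = (2*u)*4 = 8*u)
a = -2 (a = 2 - 4 = -2)
M(c) = -2 (M(c) = -2 + 8*0 = -2 + 0 = -2)
D = 8 (D = (-5 + 15) - 2 = 10 - 2 = 8)
(D*9)*(-13) = (8*9)*(-13) = 72*(-13) = -936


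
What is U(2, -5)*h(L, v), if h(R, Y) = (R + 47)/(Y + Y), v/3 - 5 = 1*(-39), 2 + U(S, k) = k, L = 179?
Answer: 791/102 ≈ 7.7549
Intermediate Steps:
U(S, k) = -2 + k
v = -102 (v = 15 + 3*(1*(-39)) = 15 + 3*(-39) = 15 - 117 = -102)
h(R, Y) = (47 + R)/(2*Y) (h(R, Y) = (47 + R)/((2*Y)) = (47 + R)*(1/(2*Y)) = (47 + R)/(2*Y))
U(2, -5)*h(L, v) = (-2 - 5)*((½)*(47 + 179)/(-102)) = -7*(-1)*226/(2*102) = -7*(-113/102) = 791/102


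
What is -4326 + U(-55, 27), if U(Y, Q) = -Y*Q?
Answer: -2841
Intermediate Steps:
U(Y, Q) = -Q*Y
-4326 + U(-55, 27) = -4326 - 1*27*(-55) = -4326 + 1485 = -2841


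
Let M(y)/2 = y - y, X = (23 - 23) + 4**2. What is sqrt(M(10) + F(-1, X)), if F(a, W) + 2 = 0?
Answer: I*sqrt(2) ≈ 1.4142*I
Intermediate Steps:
X = 16 (X = 0 + 16 = 16)
M(y) = 0 (M(y) = 2*(y - y) = 2*0 = 0)
F(a, W) = -2 (F(a, W) = -2 + 0 = -2)
sqrt(M(10) + F(-1, X)) = sqrt(0 - 2) = sqrt(-2) = I*sqrt(2)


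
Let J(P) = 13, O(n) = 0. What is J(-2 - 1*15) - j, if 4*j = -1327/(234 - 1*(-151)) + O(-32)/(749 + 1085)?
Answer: 21347/1540 ≈ 13.862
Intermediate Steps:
j = -1327/1540 (j = (-1327/(234 - 1*(-151)) + 0/(749 + 1085))/4 = (-1327/(234 + 151) + 0/1834)/4 = (-1327/385 + 0*(1/1834))/4 = (-1327*1/385 + 0)/4 = (-1327/385 + 0)/4 = (1/4)*(-1327/385) = -1327/1540 ≈ -0.86169)
J(-2 - 1*15) - j = 13 - 1*(-1327/1540) = 13 + 1327/1540 = 21347/1540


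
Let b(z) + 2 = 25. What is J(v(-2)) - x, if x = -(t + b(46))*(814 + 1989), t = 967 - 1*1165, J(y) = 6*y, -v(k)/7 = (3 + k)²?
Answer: -490567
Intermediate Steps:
v(k) = -7*(3 + k)²
b(z) = 23 (b(z) = -2 + 25 = 23)
t = -198 (t = 967 - 1165 = -198)
x = 490525 (x = -(-198 + 23)*(814 + 1989) = -(-175)*2803 = -1*(-490525) = 490525)
J(v(-2)) - x = 6*(-7*(3 - 2)²) - 1*490525 = 6*(-7*1²) - 490525 = 6*(-7*1) - 490525 = 6*(-7) - 490525 = -42 - 490525 = -490567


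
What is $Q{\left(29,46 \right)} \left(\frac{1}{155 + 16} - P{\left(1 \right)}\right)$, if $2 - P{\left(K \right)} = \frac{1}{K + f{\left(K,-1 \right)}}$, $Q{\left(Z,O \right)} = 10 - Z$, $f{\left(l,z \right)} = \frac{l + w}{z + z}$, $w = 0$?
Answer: $- \frac{1}{9} \approx -0.11111$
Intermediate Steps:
$f{\left(l,z \right)} = \frac{l}{2 z}$ ($f{\left(l,z \right)} = \frac{l + 0}{z + z} = \frac{l}{2 z}$)
$P{\left(K \right)} = 2 - \frac{2}{K}$ ($P{\left(K \right)} = 2 - \frac{1}{K + \frac{K}{2 \left(-1\right)}} = 2 - \frac{1}{K + \frac{1}{2} K \left(-1\right)} = 2 - \frac{1}{K - \frac{K}{2}} = 2 - \frac{1}{\frac{1}{2} K} = 2 - \frac{2}{K}$)
$Q{\left(29,46 \right)} \left(\frac{1}{155 + 16} - P{\left(1 \right)}\right) = \left(10 - 29\right) \left(\frac{1}{155 + 16} - \left(2 - \frac{2}{1}\right)\right) = \left(10 - 29\right) \left(\frac{1}{171} - \left(2 - 2\right)\right) = - 19 \left(\frac{1}{171} - \left(2 - 2\right)\right) = - 19 \left(\frac{1}{171} - 0\right) = - 19 \left(\frac{1}{171} + 0\right) = \left(-19\right) \frac{1}{171} = - \frac{1}{9}$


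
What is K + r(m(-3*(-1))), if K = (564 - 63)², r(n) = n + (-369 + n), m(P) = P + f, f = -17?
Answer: 250604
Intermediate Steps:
m(P) = -17 + P (m(P) = P - 17 = -17 + P)
r(n) = -369 + 2*n
K = 251001 (K = 501² = 251001)
K + r(m(-3*(-1))) = 251001 + (-369 + 2*(-17 - 3*(-1))) = 251001 + (-369 + 2*(-17 + 3)) = 251001 + (-369 + 2*(-14)) = 251001 + (-369 - 28) = 251001 - 397 = 250604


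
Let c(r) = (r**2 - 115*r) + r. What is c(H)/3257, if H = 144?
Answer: 4320/3257 ≈ 1.3264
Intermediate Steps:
c(r) = r**2 - 114*r
c(H)/3257 = (144*(-114 + 144))/3257 = (144*30)*(1/3257) = 4320*(1/3257) = 4320/3257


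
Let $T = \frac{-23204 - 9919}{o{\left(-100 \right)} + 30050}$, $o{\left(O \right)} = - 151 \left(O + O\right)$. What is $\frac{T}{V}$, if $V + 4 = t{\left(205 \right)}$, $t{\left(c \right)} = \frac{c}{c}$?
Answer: $\frac{11041}{60250} \approx 0.18325$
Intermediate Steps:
$t{\left(c \right)} = 1$
$o{\left(O \right)} = - 302 O$ ($o{\left(O \right)} = - 151 \cdot 2 O = - 302 O$)
$T = - \frac{33123}{60250}$ ($T = \frac{-23204 - 9919}{\left(-302\right) \left(-100\right) + 30050} = - \frac{33123}{30200 + 30050} = - \frac{33123}{60250} \approx -0.54976$)
$V = -3$ ($V = -4 + 1 = -3$)
$\frac{T}{V} = - \frac{33123}{60250 \left(-3\right)} = \left(- \frac{33123}{60250}\right) \left(- \frac{1}{3}\right) = \frac{11041}{60250}$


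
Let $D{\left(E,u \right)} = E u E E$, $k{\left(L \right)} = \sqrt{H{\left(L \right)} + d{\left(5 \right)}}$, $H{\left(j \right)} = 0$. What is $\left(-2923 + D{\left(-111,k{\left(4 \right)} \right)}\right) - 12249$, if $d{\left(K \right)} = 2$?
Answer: $-15172 - 1367631 \sqrt{2} \approx -1.9493 \cdot 10^{6}$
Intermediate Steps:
$k{\left(L \right)} = \sqrt{2}$ ($k{\left(L \right)} = \sqrt{0 + 2} = \sqrt{2}$)
$D{\left(E,u \right)} = u E^{3}$ ($D{\left(E,u \right)} = E u E^{2} = u E^{3}$)
$\left(-2923 + D{\left(-111,k{\left(4 \right)} \right)}\right) - 12249 = \left(-2923 + \sqrt{2} \left(-111\right)^{3}\right) - 12249 = \left(-2923 + \sqrt{2} \left(-1367631\right)\right) - 12249 = \left(-2923 - 1367631 \sqrt{2}\right) - 12249 = -15172 - 1367631 \sqrt{2}$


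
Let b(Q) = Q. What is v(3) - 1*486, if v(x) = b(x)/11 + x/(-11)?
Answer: -486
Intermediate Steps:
v(x) = 0 (v(x) = x/11 + x/(-11) = x*(1/11) + x*(-1/11) = x/11 - x/11 = 0)
v(3) - 1*486 = 0 - 1*486 = 0 - 486 = -486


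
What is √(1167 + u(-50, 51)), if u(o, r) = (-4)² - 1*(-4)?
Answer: √1187 ≈ 34.453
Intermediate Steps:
u(o, r) = 20 (u(o, r) = 16 + 4 = 20)
√(1167 + u(-50, 51)) = √(1167 + 20) = √1187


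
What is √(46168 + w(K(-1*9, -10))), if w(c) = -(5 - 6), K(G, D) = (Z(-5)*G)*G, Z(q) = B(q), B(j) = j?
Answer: √46169 ≈ 214.87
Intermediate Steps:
Z(q) = q
K(G, D) = -5*G² (K(G, D) = (-5*G)*G = -5*G²)
w(c) = 1 (w(c) = -1*(-1) = 1)
√(46168 + w(K(-1*9, -10))) = √(46168 + 1) = √46169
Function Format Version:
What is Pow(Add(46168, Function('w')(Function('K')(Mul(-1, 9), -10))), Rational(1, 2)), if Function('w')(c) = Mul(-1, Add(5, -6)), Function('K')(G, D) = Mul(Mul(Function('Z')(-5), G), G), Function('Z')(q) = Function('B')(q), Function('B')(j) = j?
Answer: Pow(46169, Rational(1, 2)) ≈ 214.87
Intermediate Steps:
Function('Z')(q) = q
Function('K')(G, D) = Mul(-5, Pow(G, 2)) (Function('K')(G, D) = Mul(Mul(-5, G), G) = Mul(-5, Pow(G, 2)))
Function('w')(c) = 1 (Function('w')(c) = Mul(-1, -1) = 1)
Pow(Add(46168, Function('w')(Function('K')(Mul(-1, 9), -10))), Rational(1, 2)) = Pow(Add(46168, 1), Rational(1, 2)) = Pow(46169, Rational(1, 2))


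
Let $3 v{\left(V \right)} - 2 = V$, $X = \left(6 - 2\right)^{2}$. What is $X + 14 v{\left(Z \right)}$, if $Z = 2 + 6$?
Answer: $\frac{188}{3} \approx 62.667$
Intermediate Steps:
$X = 16$ ($X = 4^{2} = 16$)
$Z = 8$
$v{\left(V \right)} = \frac{2}{3} + \frac{V}{3}$
$X + 14 v{\left(Z \right)} = 16 + 14 \left(\frac{2}{3} + \frac{1}{3} \cdot 8\right) = 16 + 14 \left(\frac{2}{3} + \frac{8}{3}\right) = 16 + 14 \cdot \frac{10}{3} = 16 + \frac{140}{3} = \frac{188}{3}$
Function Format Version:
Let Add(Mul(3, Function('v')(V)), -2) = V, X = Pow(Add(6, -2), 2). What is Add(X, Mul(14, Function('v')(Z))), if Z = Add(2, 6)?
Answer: Rational(188, 3) ≈ 62.667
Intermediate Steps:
X = 16 (X = Pow(4, 2) = 16)
Z = 8
Function('v')(V) = Add(Rational(2, 3), Mul(Rational(1, 3), V))
Add(X, Mul(14, Function('v')(Z))) = Add(16, Mul(14, Add(Rational(2, 3), Mul(Rational(1, 3), 8)))) = Add(16, Mul(14, Add(Rational(2, 3), Rational(8, 3)))) = Add(16, Mul(14, Rational(10, 3))) = Add(16, Rational(140, 3)) = Rational(188, 3)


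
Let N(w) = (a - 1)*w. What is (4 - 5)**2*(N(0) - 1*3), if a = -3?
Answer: -3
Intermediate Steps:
N(w) = -4*w (N(w) = (-3 - 1)*w = -4*w)
(4 - 5)**2*(N(0) - 1*3) = (4 - 5)**2*(-4*0 - 1*3) = (-1)**2*(0 - 3) = 1*(-3) = -3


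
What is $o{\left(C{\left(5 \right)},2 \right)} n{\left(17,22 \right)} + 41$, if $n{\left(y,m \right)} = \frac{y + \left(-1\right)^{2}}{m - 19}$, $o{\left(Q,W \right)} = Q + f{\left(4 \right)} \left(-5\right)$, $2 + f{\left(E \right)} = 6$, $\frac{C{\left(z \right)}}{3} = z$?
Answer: $11$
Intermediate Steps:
$C{\left(z \right)} = 3 z$
$f{\left(E \right)} = 4$ ($f{\left(E \right)} = -2 + 6 = 4$)
$o{\left(Q,W \right)} = -20 + Q$ ($o{\left(Q,W \right)} = Q + 4 \left(-5\right) = Q - 20 = -20 + Q$)
$n{\left(y,m \right)} = \frac{1 + y}{-19 + m}$ ($n{\left(y,m \right)} = \frac{y + 1}{-19 + m} = \frac{1 + y}{-19 + m}$)
$o{\left(C{\left(5 \right)},2 \right)} n{\left(17,22 \right)} + 41 = \left(-20 + 3 \cdot 5\right) \frac{1 + 17}{-19 + 22} + 41 = \left(-20 + 15\right) \frac{1}{3} \cdot 18 + 41 = - 5 \cdot \frac{1}{3} \cdot 18 + 41 = \left(-5\right) 6 + 41 = -30 + 41 = 11$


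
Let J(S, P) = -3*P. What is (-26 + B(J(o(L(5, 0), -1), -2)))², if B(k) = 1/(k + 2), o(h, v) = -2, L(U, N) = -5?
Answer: 42849/64 ≈ 669.52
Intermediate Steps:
B(k) = 1/(2 + k)
(-26 + B(J(o(L(5, 0), -1), -2)))² = (-26 + 1/(2 - 3*(-2)))² = (-26 + 1/(2 + 6))² = (-26 + 1/8)² = (-26 + ⅛)² = (-207/8)² = 42849/64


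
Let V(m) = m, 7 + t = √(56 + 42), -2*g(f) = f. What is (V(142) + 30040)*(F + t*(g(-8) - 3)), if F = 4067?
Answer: 122538920 + 211274*√2 ≈ 1.2284e+8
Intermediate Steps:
g(f) = -f/2
t = -7 + 7*√2 (t = -7 + √(56 + 42) = -7 + √98 = -7 + 7*√2 ≈ 2.8995)
(V(142) + 30040)*(F + t*(g(-8) - 3)) = (142 + 30040)*(4067 + (-7 + 7*√2)*(-½*(-8) - 3)) = 30182*(4067 + (-7 + 7*√2)*(4 - 3)) = 30182*(4067 + (-7 + 7*√2)*1) = 30182*(4067 + (-7 + 7*√2)) = 30182*(4060 + 7*√2) = 122538920 + 211274*√2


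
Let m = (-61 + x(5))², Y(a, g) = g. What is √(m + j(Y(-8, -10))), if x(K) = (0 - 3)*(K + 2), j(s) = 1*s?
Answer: 3*√746 ≈ 81.939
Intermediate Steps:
j(s) = s
x(K) = -6 - 3*K (x(K) = -3*(2 + K) = -6 - 3*K)
m = 6724 (m = (-61 + (-6 - 3*5))² = (-61 + (-6 - 15))² = (-61 - 21)² = (-82)² = 6724)
√(m + j(Y(-8, -10))) = √(6724 - 10) = √6714 = 3*√746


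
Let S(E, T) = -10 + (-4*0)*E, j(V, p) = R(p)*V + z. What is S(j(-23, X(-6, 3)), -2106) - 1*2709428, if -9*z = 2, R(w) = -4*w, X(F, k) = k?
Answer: -2709438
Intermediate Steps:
z = -2/9 (z = -⅑*2 = -2/9 ≈ -0.22222)
j(V, p) = -2/9 - 4*V*p (j(V, p) = (-4*p)*V - 2/9 = -4*V*p - 2/9 = -2/9 - 4*V*p)
S(E, T) = -10 (S(E, T) = -10 + 0*E = -10 + 0 = -10)
S(j(-23, X(-6, 3)), -2106) - 1*2709428 = -10 - 1*2709428 = -10 - 2709428 = -2709438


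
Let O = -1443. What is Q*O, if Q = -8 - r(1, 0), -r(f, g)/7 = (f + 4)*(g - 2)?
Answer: 112554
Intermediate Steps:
r(f, g) = -7*(-2 + g)*(4 + f) (r(f, g) = -7*(f + 4)*(g - 2) = -7*(4 + f)*(-2 + g) = -7*(-2 + g)*(4 + f))
Q = -78 (Q = -8 - (56 - 28*0 + 14*1 - 7*1*0) = -8 - (56 + 0 + 14 + 0) = -8 - 1*70 = -8 - 70 = -78)
Q*O = -78*(-1443) = 112554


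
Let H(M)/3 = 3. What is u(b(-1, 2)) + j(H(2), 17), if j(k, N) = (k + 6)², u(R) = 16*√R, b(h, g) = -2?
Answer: 225 + 16*I*√2 ≈ 225.0 + 22.627*I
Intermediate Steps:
H(M) = 9 (H(M) = 3*3 = 9)
j(k, N) = (6 + k)²
u(b(-1, 2)) + j(H(2), 17) = 16*√(-2) + (6 + 9)² = 16*(I*√2) + 15² = 16*I*√2 + 225 = 225 + 16*I*√2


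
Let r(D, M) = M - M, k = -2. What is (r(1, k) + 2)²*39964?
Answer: 159856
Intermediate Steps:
r(D, M) = 0
(r(1, k) + 2)²*39964 = (0 + 2)²*39964 = 2²*39964 = 4*39964 = 159856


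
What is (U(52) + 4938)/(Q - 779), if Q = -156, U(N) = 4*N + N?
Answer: -5198/935 ≈ -5.5594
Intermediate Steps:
U(N) = 5*N
(U(52) + 4938)/(Q - 779) = (5*52 + 4938)/(-156 - 779) = (260 + 4938)/(-935) = 5198*(-1/935) = -5198/935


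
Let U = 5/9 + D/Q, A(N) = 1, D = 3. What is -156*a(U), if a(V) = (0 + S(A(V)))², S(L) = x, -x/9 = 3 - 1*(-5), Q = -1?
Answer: -808704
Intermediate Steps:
x = -72 (x = -9*(3 - 1*(-5)) = -9*(3 + 5) = -9*8 = -72)
S(L) = -72
U = -22/9 (U = 5/9 + 3/(-1) = 5*(⅑) + 3*(-1) = 5/9 - 3 = -22/9 ≈ -2.4444)
a(V) = 5184 (a(V) = (0 - 72)² = (-72)² = 5184)
-156*a(U) = -156*5184 = -808704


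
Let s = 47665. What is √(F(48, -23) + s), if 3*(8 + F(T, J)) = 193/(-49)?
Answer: √21016158/21 ≈ 218.30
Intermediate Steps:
F(T, J) = -1369/147 (F(T, J) = -8 + (193/(-49))/3 = -8 + (193*(-1/49))/3 = -8 + (⅓)*(-193/49) = -8 - 193/147 = -1369/147)
√(F(48, -23) + s) = √(-1369/147 + 47665) = √(7005386/147) = √21016158/21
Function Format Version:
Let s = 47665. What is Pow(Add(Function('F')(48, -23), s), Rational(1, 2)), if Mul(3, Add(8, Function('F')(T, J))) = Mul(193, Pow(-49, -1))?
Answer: Mul(Rational(1, 21), Pow(21016158, Rational(1, 2))) ≈ 218.30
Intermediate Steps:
Function('F')(T, J) = Rational(-1369, 147) (Function('F')(T, J) = Add(-8, Mul(Rational(1, 3), Mul(193, Pow(-49, -1)))) = Add(-8, Mul(Rational(1, 3), Mul(193, Rational(-1, 49)))) = Add(-8, Mul(Rational(1, 3), Rational(-193, 49))) = Add(-8, Rational(-193, 147)) = Rational(-1369, 147))
Pow(Add(Function('F')(48, -23), s), Rational(1, 2)) = Pow(Add(Rational(-1369, 147), 47665), Rational(1, 2)) = Pow(Rational(7005386, 147), Rational(1, 2)) = Mul(Rational(1, 21), Pow(21016158, Rational(1, 2)))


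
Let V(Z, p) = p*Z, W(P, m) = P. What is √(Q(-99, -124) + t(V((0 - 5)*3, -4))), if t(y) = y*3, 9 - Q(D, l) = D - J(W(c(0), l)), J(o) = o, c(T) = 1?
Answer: 17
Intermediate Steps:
Q(D, l) = 10 - D (Q(D, l) = 9 - (D - 1*1) = 9 - (D - 1) = 9 - (-1 + D) = 9 + (1 - D) = 10 - D)
V(Z, p) = Z*p
t(y) = 3*y
√(Q(-99, -124) + t(V((0 - 5)*3, -4))) = √((10 - 1*(-99)) + 3*(((0 - 5)*3)*(-4))) = √((10 + 99) + 3*(-5*3*(-4))) = √(109 + 3*(-15*(-4))) = √(109 + 3*60) = √(109 + 180) = √289 = 17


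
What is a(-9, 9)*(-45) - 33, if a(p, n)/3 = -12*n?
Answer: 14547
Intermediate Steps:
a(p, n) = -36*n (a(p, n) = 3*(-12*n) = -36*n)
a(-9, 9)*(-45) - 33 = -36*9*(-45) - 33 = -324*(-45) - 33 = 14580 - 33 = 14547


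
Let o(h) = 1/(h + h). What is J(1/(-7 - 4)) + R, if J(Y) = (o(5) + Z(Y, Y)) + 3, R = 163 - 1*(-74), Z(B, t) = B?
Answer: 26401/110 ≈ 240.01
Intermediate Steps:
o(h) = 1/(2*h)
R = 237 (R = 163 + 74 = 237)
J(Y) = 31/10 + Y (J(Y) = ((½)/5 + Y) + 3 = ((½)*(⅕) + Y) + 3 = (⅒ + Y) + 3 = 31/10 + Y)
J(1/(-7 - 4)) + R = (31/10 + 1/(-7 - 4)) + 237 = (31/10 + 1/(-11)) + 237 = (31/10 - 1/11) + 237 = 331/110 + 237 = 26401/110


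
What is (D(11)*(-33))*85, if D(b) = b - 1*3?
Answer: -22440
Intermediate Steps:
D(b) = -3 + b (D(b) = b - 3 = -3 + b)
(D(11)*(-33))*85 = ((-3 + 11)*(-33))*85 = (8*(-33))*85 = -264*85 = -22440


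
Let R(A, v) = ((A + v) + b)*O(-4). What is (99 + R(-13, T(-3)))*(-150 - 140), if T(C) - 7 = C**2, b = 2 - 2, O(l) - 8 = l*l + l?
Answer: -46110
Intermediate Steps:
O(l) = 8 + l + l**2 (O(l) = 8 + (l*l + l) = 8 + (l**2 + l) = 8 + (l + l**2) = 8 + l + l**2)
b = 0
T(C) = 7 + C**2
R(A, v) = 20*A + 20*v (R(A, v) = ((A + v) + 0)*(8 - 4 + (-4)**2) = (A + v)*(8 - 4 + 16) = (A + v)*20 = 20*A + 20*v)
(99 + R(-13, T(-3)))*(-150 - 140) = (99 + (20*(-13) + 20*(7 + (-3)**2)))*(-150 - 140) = (99 + (-260 + 20*(7 + 9)))*(-290) = (99 + (-260 + 20*16))*(-290) = (99 + (-260 + 320))*(-290) = (99 + 60)*(-290) = 159*(-290) = -46110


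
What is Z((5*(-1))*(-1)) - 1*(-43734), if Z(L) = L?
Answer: 43739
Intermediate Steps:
Z((5*(-1))*(-1)) - 1*(-43734) = (5*(-1))*(-1) - 1*(-43734) = -5*(-1) + 43734 = 5 + 43734 = 43739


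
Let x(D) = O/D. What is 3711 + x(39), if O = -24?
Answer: 48235/13 ≈ 3710.4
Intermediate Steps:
x(D) = -24/D
3711 + x(39) = 3711 - 24/39 = 3711 - 24*1/39 = 3711 - 8/13 = 48235/13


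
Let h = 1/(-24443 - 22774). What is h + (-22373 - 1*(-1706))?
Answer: -975833740/47217 ≈ -20667.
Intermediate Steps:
h = -1/47217 (h = 1/(-47217) = -1/47217 ≈ -2.1179e-5)
h + (-22373 - 1*(-1706)) = -1/47217 + (-22373 - 1*(-1706)) = -1/47217 + (-22373 + 1706) = -1/47217 - 20667 = -975833740/47217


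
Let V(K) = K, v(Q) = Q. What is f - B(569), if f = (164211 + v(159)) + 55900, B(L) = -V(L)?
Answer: 220839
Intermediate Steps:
B(L) = -L
f = 220270 (f = (164211 + 159) + 55900 = 164370 + 55900 = 220270)
f - B(569) = 220270 - (-1)*569 = 220270 - 1*(-569) = 220270 + 569 = 220839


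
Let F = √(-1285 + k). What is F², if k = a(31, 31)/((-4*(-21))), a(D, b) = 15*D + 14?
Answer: -107461/84 ≈ -1279.3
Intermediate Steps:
a(D, b) = 14 + 15*D
k = 479/84 (k = (14 + 15*31)/((-4*(-21))) = (14 + 465)/84 = 479*(1/84) = 479/84 ≈ 5.7024)
F = I*√2256681/42 (F = √(-1285 + 479/84) = √(-107461/84) = I*√2256681/42 ≈ 35.767*I)
F² = (I*√2256681/42)² = -107461/84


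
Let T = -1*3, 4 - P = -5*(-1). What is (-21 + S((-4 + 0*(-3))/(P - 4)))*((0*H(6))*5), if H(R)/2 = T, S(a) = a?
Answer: 0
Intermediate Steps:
P = -1 (P = 4 - (-5)*(-1) = 4 - 1*5 = 4 - 5 = -1)
T = -3
H(R) = -6 (H(R) = 2*(-3) = -6)
(-21 + S((-4 + 0*(-3))/(P - 4)))*((0*H(6))*5) = (-21 + (-4 + 0*(-3))/(-1 - 4))*((0*(-6))*5) = (-21 + (-4 + 0)/(-5))*(0*5) = (-21 - 4*(-⅕))*0 = (-21 + ⅘)*0 = -101/5*0 = 0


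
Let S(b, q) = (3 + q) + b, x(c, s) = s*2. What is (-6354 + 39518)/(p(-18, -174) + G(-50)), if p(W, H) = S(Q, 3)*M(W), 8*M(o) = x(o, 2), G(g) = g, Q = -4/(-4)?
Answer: -66328/93 ≈ -713.20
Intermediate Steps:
x(c, s) = 2*s
Q = 1 (Q = -4*(-¼) = 1)
S(b, q) = 3 + b + q
M(o) = ½ (M(o) = (2*2)/8 = (⅛)*4 = ½)
p(W, H) = 7/2 (p(W, H) = (3 + 1 + 3)*(½) = 7*(½) = 7/2)
(-6354 + 39518)/(p(-18, -174) + G(-50)) = (-6354 + 39518)/(7/2 - 50) = 33164/(-93/2) = 33164*(-2/93) = -66328/93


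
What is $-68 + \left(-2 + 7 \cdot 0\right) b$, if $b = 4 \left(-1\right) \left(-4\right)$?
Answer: $-100$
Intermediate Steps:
$b = 16$ ($b = \left(-4\right) \left(-4\right) = 16$)
$-68 + \left(-2 + 7 \cdot 0\right) b = -68 + \left(-2 + 7 \cdot 0\right) 16 = -68 + \left(-2 + 0\right) 16 = -68 - 32 = -100$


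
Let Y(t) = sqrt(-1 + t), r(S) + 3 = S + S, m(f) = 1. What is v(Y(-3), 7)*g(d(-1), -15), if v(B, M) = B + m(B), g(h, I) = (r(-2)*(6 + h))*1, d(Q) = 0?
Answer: -42 - 84*I ≈ -42.0 - 84.0*I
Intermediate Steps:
r(S) = -3 + 2*S (r(S) = -3 + (S + S) = -3 + 2*S)
g(h, I) = -42 - 7*h (g(h, I) = ((-3 + 2*(-2))*(6 + h))*1 = ((-3 - 4)*(6 + h))*1 = -7*(6 + h)*1 = (-42 - 7*h)*1 = -42 - 7*h)
v(B, M) = 1 + B (v(B, M) = B + 1 = 1 + B)
v(Y(-3), 7)*g(d(-1), -15) = (1 + sqrt(-1 - 3))*(-42 - 7*0) = (1 + sqrt(-4))*(-42 + 0) = (1 + 2*I)*(-42) = -42 - 84*I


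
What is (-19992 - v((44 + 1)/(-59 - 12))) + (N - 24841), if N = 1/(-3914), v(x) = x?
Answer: -12458645643/277894 ≈ -44832.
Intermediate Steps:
N = -1/3914 ≈ -0.00025549
(-19992 - v((44 + 1)/(-59 - 12))) + (N - 24841) = (-19992 - (44 + 1)/(-59 - 12)) + (-1/3914 - 24841) = (-19992 - 45/(-71)) - 97227675/3914 = (-19992 - 45*(-1)/71) - 97227675/3914 = (-19992 - 1*(-45/71)) - 97227675/3914 = (-19992 + 45/71) - 97227675/3914 = -1419387/71 - 97227675/3914 = -12458645643/277894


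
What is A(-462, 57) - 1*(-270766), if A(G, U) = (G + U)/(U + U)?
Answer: 10288973/38 ≈ 2.7076e+5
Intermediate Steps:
A(G, U) = (G + U)/(2*U) (A(G, U) = (G + U)/((2*U)) = (G + U)*(1/(2*U)) = (G + U)/(2*U))
A(-462, 57) - 1*(-270766) = (½)*(-462 + 57)/57 - 1*(-270766) = (½)*(1/57)*(-405) + 270766 = -135/38 + 270766 = 10288973/38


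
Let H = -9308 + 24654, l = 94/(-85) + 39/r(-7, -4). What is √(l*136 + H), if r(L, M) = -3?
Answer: √335690/5 ≈ 115.88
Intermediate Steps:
l = -1199/85 (l = 94/(-85) + 39/(-3) = 94*(-1/85) + 39*(-⅓) = -94/85 - 13 = -1199/85 ≈ -14.106)
H = 15346
√(l*136 + H) = √(-1199/85*136 + 15346) = √(-9592/5 + 15346) = √(67138/5) = √335690/5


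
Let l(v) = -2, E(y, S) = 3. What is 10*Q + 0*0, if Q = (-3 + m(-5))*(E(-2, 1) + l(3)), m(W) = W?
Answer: -80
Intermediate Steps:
Q = -8 (Q = (-3 - 5)*(3 - 2) = -8*1 = -8)
10*Q + 0*0 = 10*(-8) + 0*0 = -80 + 0 = -80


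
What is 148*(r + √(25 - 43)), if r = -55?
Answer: -8140 + 444*I*√2 ≈ -8140.0 + 627.91*I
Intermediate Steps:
148*(r + √(25 - 43)) = 148*(-55 + √(25 - 43)) = 148*(-55 + √(-18)) = 148*(-55 + 3*I*√2) = -8140 + 444*I*√2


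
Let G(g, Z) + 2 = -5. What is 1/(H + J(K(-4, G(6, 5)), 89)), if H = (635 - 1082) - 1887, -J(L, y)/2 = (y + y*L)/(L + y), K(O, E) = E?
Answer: -41/95160 ≈ -0.00043085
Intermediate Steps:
G(g, Z) = -7 (G(g, Z) = -2 - 5 = -7)
J(L, y) = -2*(y + L*y)/(L + y) (J(L, y) = -2*(y + y*L)/(L + y) = -2*(y + L*y)/(L + y))
H = -2334 (H = -447 - 1887 = -2334)
1/(H + J(K(-4, G(6, 5)), 89)) = 1/(-2334 - 2*89*(1 - 7)/(-7 + 89)) = 1/(-2334 - 2*89*(-6)/82) = 1/(-2334 - 2*89*1/82*(-6)) = 1/(-2334 + 534/41) = 1/(-95160/41) = -41/95160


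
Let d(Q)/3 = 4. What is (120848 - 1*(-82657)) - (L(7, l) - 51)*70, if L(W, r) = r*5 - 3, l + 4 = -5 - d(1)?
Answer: 214635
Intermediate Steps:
d(Q) = 12 (d(Q) = 3*4 = 12)
l = -21 (l = -4 + (-5 - 1*12) = -4 + (-5 - 12) = -4 - 17 = -21)
L(W, r) = -3 + 5*r (L(W, r) = 5*r - 3 = -3 + 5*r)
(120848 - 1*(-82657)) - (L(7, l) - 51)*70 = (120848 - 1*(-82657)) - ((-3 + 5*(-21)) - 51)*70 = (120848 + 82657) - ((-3 - 105) - 51)*70 = 203505 - (-108 - 51)*70 = 203505 - (-159)*70 = 203505 - 1*(-11130) = 203505 + 11130 = 214635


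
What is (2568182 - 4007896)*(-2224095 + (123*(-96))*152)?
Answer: 5786082431454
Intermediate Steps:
(2568182 - 4007896)*(-2224095 + (123*(-96))*152) = -1439714*(-2224095 - 11808*152) = -1439714*(-2224095 - 1794816) = -1439714*(-4018911) = 5786082431454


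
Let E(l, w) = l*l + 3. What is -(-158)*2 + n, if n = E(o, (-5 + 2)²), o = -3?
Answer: 328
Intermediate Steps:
E(l, w) = 3 + l² (E(l, w) = l² + 3 = 3 + l²)
n = 12 (n = 3 + (-3)² = 3 + 9 = 12)
-(-158)*2 + n = -(-158)*2 + 12 = -79*(-4) + 12 = 316 + 12 = 328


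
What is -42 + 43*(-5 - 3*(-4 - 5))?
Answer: 904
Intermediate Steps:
-42 + 43*(-5 - 3*(-4 - 5)) = -42 + 43*(-5 - 3*(-9)) = -42 + 43*(-5 + 27) = -42 + 43*22 = -42 + 946 = 904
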